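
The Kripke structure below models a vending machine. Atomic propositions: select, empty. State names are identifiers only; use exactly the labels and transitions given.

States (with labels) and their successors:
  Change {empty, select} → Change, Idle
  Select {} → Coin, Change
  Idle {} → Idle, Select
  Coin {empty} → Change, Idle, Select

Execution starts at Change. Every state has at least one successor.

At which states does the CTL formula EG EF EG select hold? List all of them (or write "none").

States satisfying EF EG select: {Change, Select, Idle, Coin}.
States satisfying EG EF EG select: {Change, Select, Idle, Coin}.

{Change, Select, Idle, Coin}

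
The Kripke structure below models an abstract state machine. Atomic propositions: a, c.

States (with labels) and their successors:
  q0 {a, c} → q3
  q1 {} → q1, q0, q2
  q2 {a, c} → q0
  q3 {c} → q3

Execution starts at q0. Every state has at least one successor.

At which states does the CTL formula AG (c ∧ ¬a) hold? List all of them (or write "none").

States satisfying c ∧ ¬a: {q3}.
States satisfying AG (c ∧ ¬a): {q3}.

{q3}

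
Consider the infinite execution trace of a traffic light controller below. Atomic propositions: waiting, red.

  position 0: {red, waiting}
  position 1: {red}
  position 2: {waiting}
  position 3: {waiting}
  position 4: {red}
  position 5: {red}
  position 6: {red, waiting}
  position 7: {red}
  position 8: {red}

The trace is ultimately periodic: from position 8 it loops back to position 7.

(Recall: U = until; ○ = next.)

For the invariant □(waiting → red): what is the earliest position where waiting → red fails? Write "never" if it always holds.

Check waiting → red at each position in order: 0 ✓, 1 ✓.
At position 2 the labels are {waiting}, so waiting → red is false there. This is the first violation.

2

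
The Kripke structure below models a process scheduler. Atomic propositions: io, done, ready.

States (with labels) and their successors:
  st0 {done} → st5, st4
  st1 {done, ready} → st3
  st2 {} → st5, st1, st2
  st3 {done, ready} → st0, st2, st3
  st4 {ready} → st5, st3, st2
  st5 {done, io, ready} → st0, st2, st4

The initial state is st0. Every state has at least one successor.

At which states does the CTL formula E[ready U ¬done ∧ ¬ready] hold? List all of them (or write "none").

{st1, st2, st3, st4, st5}

States satisfying ready: {st1, st3, st4, st5}.
States satisfying ¬done ∧ ¬ready: {st2}.
States satisfying E[ready U ¬done ∧ ¬ready]: {st1, st2, st3, st4, st5}.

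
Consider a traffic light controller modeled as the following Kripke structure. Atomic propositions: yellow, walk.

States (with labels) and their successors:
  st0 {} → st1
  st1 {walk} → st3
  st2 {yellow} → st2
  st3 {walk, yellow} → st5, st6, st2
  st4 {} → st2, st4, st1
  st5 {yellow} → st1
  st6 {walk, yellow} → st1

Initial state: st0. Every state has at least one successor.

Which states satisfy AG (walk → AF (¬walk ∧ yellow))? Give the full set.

States satisfying walk → AF (¬walk ∧ yellow): {st0, st2, st4, st5}.
States satisfying AG (walk → AF (¬walk ∧ yellow)): {st2}.

{st2}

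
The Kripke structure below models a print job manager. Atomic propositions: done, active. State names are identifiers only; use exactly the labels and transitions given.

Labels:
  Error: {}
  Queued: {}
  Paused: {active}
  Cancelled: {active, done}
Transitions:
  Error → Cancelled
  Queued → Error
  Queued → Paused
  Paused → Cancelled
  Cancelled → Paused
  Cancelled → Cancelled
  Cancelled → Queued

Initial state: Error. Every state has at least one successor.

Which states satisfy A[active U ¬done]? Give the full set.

{Error, Queued, Paused}

States satisfying active: {Paused, Cancelled}.
States satisfying ¬done: {Error, Queued, Paused}.
States satisfying A[active U ¬done]: {Error, Queued, Paused}.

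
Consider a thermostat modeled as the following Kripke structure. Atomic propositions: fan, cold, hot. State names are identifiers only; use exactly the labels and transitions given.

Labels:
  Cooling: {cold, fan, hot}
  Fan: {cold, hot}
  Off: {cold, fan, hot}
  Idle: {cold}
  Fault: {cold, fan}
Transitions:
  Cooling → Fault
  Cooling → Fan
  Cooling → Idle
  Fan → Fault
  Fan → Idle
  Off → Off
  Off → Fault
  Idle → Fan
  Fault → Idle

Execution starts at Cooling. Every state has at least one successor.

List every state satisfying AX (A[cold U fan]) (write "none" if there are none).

{Off}

States satisfying A[cold U fan]: {Cooling, Off, Fault}.
States satisfying AX (A[cold U fan]): {Off}.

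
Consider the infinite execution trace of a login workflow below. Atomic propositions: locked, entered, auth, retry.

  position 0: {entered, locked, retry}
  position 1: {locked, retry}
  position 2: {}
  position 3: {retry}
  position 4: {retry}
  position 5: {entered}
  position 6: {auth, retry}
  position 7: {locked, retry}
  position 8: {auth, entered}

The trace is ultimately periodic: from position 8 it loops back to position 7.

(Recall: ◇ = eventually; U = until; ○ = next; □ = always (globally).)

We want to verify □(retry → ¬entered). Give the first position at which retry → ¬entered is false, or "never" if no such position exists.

At position 0 the labels are {entered, locked, retry}, so retry → ¬entered is false there. This is the first violation.

0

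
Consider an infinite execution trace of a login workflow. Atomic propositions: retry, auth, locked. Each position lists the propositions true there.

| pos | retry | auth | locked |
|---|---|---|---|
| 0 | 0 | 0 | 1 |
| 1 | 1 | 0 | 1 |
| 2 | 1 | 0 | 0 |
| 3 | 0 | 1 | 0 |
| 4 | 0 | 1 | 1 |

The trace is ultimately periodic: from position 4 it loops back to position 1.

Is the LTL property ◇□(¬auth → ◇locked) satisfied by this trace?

Yes

□(¬auth → ◇locked) holds at position 0, which is reachable from 0, so ◇□(¬auth → ◇locked) holds.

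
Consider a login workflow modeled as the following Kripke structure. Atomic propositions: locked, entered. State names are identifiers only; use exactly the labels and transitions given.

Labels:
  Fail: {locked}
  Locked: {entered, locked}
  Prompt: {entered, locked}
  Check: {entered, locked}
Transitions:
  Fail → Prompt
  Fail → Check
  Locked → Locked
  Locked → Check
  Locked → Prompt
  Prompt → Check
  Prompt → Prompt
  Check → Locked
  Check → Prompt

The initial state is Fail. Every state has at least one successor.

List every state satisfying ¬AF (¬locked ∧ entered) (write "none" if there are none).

{Fail, Locked, Prompt, Check}

States satisfying ¬locked ∧ entered: ∅.
States satisfying AF (¬locked ∧ entered): ∅.
States satisfying ¬AF (¬locked ∧ entered): {Fail, Locked, Prompt, Check}.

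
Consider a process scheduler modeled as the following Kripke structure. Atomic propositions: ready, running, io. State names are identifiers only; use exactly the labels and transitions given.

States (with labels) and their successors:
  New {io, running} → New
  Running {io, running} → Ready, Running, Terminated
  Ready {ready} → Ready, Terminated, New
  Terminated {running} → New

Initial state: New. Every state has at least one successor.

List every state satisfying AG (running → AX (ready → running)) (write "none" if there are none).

States satisfying running → AX (ready → running): {New, Ready, Terminated}.
States satisfying AG (running → AX (ready → running)): {New, Ready, Terminated}.

{New, Ready, Terminated}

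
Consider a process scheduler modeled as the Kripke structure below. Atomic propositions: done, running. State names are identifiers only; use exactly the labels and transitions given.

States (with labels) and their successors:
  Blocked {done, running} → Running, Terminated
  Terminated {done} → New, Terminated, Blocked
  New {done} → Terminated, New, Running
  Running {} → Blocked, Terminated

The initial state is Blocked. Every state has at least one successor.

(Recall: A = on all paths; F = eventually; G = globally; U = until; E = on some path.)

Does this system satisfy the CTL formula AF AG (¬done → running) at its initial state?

States satisfying AG (¬done → running): ∅.
States satisfying AF AG (¬done → running): ∅.
There is a path from Blocked along which AG (¬done → running) never holds.
Blocked ∉ Sat(AF AG (¬done → running)).

No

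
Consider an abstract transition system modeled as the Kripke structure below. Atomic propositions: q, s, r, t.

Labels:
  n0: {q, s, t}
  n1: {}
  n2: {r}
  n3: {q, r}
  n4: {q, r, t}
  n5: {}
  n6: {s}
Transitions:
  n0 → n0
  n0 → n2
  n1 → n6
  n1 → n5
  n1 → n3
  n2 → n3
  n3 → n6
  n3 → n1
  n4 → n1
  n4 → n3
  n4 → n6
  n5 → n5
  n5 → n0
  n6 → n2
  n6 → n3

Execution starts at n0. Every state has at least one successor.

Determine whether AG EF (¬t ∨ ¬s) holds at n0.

States satisfying EF (¬t ∨ ¬s): {n0, n1, n2, n3, n4, n5, n6}.
States satisfying AG EF (¬t ∨ ¬s): {n0, n1, n2, n3, n4, n5, n6}.
Every state reachable from n0 satisfies EF (¬t ∨ ¬s).
n0 ∈ Sat(AG EF (¬t ∨ ¬s)).

Holds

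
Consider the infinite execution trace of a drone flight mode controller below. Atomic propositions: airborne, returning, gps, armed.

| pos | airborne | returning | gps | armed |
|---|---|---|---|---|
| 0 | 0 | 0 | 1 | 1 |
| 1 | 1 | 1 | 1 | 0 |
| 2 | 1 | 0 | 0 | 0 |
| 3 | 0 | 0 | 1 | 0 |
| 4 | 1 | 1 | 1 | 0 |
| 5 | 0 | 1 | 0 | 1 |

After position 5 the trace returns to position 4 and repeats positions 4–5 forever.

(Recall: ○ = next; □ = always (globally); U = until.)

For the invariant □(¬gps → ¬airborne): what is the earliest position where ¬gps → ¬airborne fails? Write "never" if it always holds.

2

Check ¬gps → ¬airborne at each position in order: 0 ✓, 1 ✓.
At position 2 the labels are {airborne}, so ¬gps → ¬airborne is false there. This is the first violation.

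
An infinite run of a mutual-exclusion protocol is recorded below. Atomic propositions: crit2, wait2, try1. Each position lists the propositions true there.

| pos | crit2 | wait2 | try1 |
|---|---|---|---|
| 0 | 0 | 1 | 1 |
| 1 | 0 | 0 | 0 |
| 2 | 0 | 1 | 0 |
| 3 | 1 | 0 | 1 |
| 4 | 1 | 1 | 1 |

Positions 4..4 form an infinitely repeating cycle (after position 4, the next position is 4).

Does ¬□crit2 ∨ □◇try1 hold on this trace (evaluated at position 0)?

◇try1 holds at every position 0..4, and those are all positions ever visited, so □◇try1 holds.
At position 0: ¬□crit2 is true; □◇try1 is true; so ¬□crit2 ∨ □◇try1 is true.

Satisfied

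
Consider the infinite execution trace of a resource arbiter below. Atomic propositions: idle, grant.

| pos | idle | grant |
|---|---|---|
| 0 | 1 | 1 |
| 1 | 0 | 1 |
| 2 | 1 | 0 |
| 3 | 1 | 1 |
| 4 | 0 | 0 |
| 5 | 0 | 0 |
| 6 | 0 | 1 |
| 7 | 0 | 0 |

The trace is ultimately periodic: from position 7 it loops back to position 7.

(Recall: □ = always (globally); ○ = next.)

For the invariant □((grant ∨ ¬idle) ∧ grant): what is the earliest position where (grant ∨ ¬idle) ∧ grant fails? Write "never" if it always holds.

Check (grant ∨ ¬idle) ∧ grant at each position in order: 0 ✓, 1 ✓.
At position 2 the labels are {idle}, so (grant ∨ ¬idle) ∧ grant is false there. This is the first violation.

2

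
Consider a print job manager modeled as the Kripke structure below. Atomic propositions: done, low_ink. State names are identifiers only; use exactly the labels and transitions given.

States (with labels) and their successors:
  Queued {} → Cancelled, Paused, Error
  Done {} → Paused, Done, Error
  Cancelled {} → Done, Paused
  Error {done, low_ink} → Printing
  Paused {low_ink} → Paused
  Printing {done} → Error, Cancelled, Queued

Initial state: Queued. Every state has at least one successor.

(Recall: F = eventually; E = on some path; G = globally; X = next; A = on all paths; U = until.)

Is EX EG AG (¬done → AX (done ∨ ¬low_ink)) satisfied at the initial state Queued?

States satisfying EG AG (¬done → AX (done ∨ ¬low_ink)): ∅.
States satisfying EX EG AG (¬done → AX (done ∨ ¬low_ink)): ∅.
No suitable path/successor from Queued witnesses the formula.
Queued ∉ Sat(EX EG AG (¬done → AX (done ∨ ¬low_ink))).

Does not hold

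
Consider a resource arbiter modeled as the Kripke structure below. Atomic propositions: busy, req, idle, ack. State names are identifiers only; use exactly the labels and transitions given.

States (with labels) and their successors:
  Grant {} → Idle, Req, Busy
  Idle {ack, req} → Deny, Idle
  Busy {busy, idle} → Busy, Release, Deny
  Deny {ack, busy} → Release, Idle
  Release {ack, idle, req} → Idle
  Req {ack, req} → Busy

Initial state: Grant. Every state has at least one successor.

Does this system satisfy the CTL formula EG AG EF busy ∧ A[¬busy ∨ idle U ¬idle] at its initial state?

Satisfied

States satisfying AG EF busy: {Grant, Idle, Busy, Deny, Release, Req}.
States satisfying EG AG EF busy: {Grant, Idle, Busy, Deny, Release, Req}.
States satisfying ¬busy ∨ idle: {Grant, Idle, Busy, Release, Req}.
States satisfying ¬idle: {Grant, Idle, Deny, Req}.
States satisfying A[¬busy ∨ idle U ¬idle]: {Grant, Idle, Deny, Release, Req}.
States satisfying EG AG EF busy ∧ A[¬busy ∨ idle U ¬idle]: {Grant, Idle, Deny, Release, Req}.
Grant ∈ Sat(EG AG EF busy ∧ A[¬busy ∨ idle U ¬idle]).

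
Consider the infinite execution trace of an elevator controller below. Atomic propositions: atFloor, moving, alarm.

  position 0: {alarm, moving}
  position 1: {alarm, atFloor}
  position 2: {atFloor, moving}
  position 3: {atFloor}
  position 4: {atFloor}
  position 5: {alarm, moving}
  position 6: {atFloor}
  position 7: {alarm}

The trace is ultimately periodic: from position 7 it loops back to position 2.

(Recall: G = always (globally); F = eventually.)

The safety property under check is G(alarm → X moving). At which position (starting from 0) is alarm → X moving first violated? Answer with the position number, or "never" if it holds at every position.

At position 0 the labels are {alarm, moving} and the next position 1 has {alarm, atFloor}, so alarm → X moving is false there. This is the first violation.

0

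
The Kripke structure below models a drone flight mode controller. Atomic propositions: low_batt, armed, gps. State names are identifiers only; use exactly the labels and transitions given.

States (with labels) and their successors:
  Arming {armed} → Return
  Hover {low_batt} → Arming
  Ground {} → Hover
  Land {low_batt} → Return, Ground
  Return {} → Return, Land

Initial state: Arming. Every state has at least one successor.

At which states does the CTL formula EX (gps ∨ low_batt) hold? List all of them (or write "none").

{Ground, Return}

States satisfying gps ∨ low_batt: {Hover, Land}.
States satisfying EX (gps ∨ low_batt): {Ground, Return}.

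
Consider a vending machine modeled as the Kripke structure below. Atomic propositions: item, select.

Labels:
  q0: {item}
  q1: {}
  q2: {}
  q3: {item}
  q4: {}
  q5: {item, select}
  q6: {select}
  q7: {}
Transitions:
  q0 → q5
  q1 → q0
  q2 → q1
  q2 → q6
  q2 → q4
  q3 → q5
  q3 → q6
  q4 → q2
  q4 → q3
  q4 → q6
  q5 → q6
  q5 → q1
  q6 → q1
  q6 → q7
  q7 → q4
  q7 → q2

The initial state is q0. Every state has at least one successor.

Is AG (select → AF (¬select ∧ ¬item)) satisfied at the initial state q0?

States satisfying select → AF (¬select ∧ ¬item): {q0, q1, q2, q3, q4, q5, q6, q7}.
States satisfying AG (select → AF (¬select ∧ ¬item)): {q0, q1, q2, q3, q4, q5, q6, q7}.
Every state reachable from q0 satisfies select → AF (¬select ∧ ¬item).
q0 ∈ Sat(AG (select → AF (¬select ∧ ¬item))).

Holds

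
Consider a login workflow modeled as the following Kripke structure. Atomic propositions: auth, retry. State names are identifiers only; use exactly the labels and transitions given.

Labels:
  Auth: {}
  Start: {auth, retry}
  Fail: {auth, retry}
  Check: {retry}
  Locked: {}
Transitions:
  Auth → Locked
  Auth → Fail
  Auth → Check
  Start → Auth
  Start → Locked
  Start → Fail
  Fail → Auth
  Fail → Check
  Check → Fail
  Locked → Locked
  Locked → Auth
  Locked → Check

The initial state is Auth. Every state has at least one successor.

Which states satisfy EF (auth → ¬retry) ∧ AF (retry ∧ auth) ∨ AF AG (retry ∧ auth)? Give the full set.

{Start, Fail, Check}

States satisfying auth → ¬retry: {Auth, Check, Locked}.
States satisfying EF (auth → ¬retry): {Auth, Start, Fail, Check, Locked}.
States satisfying retry ∧ auth: {Start, Fail}.
States satisfying AF (retry ∧ auth): {Start, Fail, Check}.
States satisfying EF (auth → ¬retry) ∧ AF (retry ∧ auth): {Start, Fail, Check}.
States satisfying AG (retry ∧ auth): ∅.
States satisfying AF AG (retry ∧ auth): ∅.
States satisfying EF (auth → ¬retry) ∧ AF (retry ∧ auth) ∨ AF AG (retry ∧ auth): {Start, Fail, Check}.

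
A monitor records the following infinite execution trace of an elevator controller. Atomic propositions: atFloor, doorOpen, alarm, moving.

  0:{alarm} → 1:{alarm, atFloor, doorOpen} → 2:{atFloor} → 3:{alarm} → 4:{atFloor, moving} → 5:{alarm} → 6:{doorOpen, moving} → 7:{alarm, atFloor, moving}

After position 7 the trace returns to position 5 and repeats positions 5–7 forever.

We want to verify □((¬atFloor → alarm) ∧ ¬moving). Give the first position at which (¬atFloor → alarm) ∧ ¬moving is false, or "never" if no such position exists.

4

Check (¬atFloor → alarm) ∧ ¬moving at each position in order: 0 ✓, 1 ✓, 2 ✓, 3 ✓.
At position 4 the labels are {atFloor, moving}, so (¬atFloor → alarm) ∧ ¬moving is false there. This is the first violation.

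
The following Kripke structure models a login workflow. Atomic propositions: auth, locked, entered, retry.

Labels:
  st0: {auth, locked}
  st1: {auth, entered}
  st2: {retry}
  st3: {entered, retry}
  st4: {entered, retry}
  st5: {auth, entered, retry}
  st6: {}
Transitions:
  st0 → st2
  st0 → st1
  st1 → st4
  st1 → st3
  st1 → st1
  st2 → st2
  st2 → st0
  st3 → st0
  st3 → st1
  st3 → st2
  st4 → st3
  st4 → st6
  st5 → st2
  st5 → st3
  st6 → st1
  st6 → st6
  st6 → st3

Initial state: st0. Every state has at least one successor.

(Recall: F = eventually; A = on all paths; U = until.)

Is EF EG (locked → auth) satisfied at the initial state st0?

Holds

States satisfying EG (locked → auth): {st0, st1, st2, st3, st4, st5, st6}.
States satisfying EF EG (locked → auth): {st0, st1, st2, st3, st4, st5, st6}.
Some path from st0 reaches a state where EG (locked → auth) holds.
st0 ∈ Sat(EF EG (locked → auth)).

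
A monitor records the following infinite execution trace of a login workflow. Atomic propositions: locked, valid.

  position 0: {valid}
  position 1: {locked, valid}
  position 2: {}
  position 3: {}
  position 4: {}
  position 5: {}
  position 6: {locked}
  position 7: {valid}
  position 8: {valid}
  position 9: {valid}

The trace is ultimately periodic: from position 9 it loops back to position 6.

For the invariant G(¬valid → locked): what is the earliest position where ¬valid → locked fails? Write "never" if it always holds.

Check ¬valid → locked at each position in order: 0 ✓, 1 ✓.
At position 2 the labels are {}, so ¬valid → locked is false there. This is the first violation.

2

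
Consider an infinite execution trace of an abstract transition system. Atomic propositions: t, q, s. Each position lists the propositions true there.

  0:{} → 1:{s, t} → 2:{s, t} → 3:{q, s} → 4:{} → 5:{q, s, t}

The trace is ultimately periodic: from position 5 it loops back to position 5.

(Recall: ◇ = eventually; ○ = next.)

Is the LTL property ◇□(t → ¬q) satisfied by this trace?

No

□(t → ¬q) is false at every position 0..5, so it never becomes true and ◇□(t → ¬q) fails.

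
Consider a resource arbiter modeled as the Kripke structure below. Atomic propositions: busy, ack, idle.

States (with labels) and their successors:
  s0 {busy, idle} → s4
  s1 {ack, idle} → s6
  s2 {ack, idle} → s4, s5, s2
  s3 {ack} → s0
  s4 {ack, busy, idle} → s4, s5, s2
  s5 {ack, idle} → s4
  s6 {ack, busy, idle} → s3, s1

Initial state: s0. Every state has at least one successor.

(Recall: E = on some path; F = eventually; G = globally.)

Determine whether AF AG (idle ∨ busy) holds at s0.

Yes

States satisfying AG (idle ∨ busy): {s0, s2, s4, s5}.
States satisfying AF AG (idle ∨ busy): {s0, s2, s3, s4, s5}.
s0 ∈ Sat(AF AG (idle ∨ busy)).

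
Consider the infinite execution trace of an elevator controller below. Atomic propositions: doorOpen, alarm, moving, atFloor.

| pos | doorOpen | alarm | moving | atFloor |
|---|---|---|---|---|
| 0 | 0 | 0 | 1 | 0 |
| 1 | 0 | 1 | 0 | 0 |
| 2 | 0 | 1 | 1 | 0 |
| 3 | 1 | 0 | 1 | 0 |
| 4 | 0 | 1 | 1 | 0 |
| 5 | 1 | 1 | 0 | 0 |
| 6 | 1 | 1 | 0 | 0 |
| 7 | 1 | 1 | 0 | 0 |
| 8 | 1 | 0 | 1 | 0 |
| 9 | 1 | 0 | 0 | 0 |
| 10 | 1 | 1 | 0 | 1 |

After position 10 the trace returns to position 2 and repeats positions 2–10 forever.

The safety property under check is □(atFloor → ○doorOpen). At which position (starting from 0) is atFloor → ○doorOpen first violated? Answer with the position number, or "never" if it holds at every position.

Check atFloor → ○doorOpen at each position in order: 0 ✓, 1 ✓, 2 ✓, 3 ✓, 4 ✓, 5 ✓, 6 ✓, 7 ✓, 8 ✓, 9 ✓.
At position 10 the labels are {alarm, atFloor, doorOpen} and the next position 2 has {alarm, moving}, so atFloor → ○doorOpen is false there. This is the first violation.

10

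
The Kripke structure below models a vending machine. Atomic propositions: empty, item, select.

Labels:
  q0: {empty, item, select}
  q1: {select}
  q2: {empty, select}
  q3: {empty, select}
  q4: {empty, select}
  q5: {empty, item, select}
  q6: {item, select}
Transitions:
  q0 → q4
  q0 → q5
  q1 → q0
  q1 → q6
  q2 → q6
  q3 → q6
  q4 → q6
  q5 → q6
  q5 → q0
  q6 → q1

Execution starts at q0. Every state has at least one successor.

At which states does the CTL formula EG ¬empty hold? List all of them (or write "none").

{q1, q6}

States satisfying ¬empty: {q1, q6}.
States satisfying EG ¬empty: {q1, q6}.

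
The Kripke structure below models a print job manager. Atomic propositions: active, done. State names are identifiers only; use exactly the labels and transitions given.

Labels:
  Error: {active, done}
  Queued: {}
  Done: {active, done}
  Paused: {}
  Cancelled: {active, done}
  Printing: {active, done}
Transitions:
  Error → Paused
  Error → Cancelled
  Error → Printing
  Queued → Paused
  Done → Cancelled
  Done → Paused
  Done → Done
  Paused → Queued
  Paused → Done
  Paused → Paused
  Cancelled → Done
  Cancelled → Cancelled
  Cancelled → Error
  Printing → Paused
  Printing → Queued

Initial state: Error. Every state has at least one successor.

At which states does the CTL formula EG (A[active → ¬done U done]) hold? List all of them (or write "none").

States satisfying A[active → ¬done U done]: {Error, Done, Cancelled, Printing}.
States satisfying EG (A[active → ¬done U done]): {Error, Done, Cancelled}.

{Error, Done, Cancelled}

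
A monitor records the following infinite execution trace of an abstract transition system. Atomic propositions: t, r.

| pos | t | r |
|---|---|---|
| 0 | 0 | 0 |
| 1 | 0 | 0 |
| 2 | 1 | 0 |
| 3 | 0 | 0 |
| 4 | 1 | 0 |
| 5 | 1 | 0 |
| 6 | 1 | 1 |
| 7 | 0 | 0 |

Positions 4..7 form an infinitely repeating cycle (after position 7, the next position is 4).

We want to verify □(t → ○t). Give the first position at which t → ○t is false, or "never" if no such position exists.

2

Check t → ○t at each position in order: 0 ✓, 1 ✓.
At position 2 the labels are {t} and the next position 3 has {}, so t → ○t is false there. This is the first violation.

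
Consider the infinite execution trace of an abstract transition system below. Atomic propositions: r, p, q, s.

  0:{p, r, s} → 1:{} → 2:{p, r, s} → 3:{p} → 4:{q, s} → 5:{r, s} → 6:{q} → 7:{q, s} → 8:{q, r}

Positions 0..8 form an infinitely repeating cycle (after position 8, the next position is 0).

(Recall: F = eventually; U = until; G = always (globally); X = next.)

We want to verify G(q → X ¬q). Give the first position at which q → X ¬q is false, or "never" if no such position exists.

6

Check q → X ¬q at each position in order: 0 ✓, 1 ✓, 2 ✓, 3 ✓, 4 ✓, 5 ✓.
At position 6 the labels are {q} and the next position 7 has {q, s}, so q → X ¬q is false there. This is the first violation.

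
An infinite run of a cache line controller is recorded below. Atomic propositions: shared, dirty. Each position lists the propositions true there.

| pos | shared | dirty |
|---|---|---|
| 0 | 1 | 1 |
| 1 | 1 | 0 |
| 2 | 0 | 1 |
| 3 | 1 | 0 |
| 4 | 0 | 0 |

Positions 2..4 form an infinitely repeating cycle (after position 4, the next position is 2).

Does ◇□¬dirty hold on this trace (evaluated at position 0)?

Does not hold

□¬dirty is false at every position 0..4, so it never becomes true and ◇□¬dirty fails.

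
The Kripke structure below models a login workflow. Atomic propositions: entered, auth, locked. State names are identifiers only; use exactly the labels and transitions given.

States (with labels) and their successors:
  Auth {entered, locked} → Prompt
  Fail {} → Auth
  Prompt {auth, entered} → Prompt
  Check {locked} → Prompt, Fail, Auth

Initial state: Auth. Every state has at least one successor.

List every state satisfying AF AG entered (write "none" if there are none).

{Auth, Fail, Prompt, Check}

States satisfying AG entered: {Auth, Prompt}.
States satisfying AF AG entered: {Auth, Fail, Prompt, Check}.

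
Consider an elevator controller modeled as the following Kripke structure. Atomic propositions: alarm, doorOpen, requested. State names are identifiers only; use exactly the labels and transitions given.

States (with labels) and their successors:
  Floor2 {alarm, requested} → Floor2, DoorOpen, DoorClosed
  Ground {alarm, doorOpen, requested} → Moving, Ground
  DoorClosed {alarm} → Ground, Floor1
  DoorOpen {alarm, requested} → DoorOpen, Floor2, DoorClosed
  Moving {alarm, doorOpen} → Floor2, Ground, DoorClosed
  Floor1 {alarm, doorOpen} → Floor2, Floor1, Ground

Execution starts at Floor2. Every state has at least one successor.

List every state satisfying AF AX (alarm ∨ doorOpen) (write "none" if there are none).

{Floor2, Ground, DoorClosed, DoorOpen, Moving, Floor1}

States satisfying AX (alarm ∨ doorOpen): {Floor2, Ground, DoorClosed, DoorOpen, Moving, Floor1}.
States satisfying AF AX (alarm ∨ doorOpen): {Floor2, Ground, DoorClosed, DoorOpen, Moving, Floor1}.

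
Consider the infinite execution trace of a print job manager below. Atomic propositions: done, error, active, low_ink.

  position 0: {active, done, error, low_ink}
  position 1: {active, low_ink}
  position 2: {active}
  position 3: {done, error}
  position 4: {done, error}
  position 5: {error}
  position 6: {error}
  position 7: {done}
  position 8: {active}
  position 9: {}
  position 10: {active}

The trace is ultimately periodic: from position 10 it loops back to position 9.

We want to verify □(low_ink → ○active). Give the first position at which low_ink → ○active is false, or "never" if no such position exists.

never

low_ink → ○active holds at every position 0..10, and those are all the positions the trace ever visits, so the invariant □(low_ink → ○active) is never violated.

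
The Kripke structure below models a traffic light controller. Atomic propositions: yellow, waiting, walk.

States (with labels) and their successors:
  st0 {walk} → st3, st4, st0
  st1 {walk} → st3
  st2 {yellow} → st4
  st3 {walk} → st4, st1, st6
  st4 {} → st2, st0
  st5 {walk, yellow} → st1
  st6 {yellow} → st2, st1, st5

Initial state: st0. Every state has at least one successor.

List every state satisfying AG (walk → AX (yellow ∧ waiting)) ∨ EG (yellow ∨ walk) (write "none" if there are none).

States satisfying walk → AX (yellow ∧ waiting): {st2, st4, st6}.
States satisfying AG (walk → AX (yellow ∧ waiting)): ∅.
States satisfying yellow ∨ walk: {st0, st1, st2, st3, st5, st6}.
States satisfying EG (yellow ∨ walk): {st0, st1, st3, st5, st6}.
States satisfying AG (walk → AX (yellow ∧ waiting)) ∨ EG (yellow ∨ walk): {st0, st1, st3, st5, st6}.

{st0, st1, st3, st5, st6}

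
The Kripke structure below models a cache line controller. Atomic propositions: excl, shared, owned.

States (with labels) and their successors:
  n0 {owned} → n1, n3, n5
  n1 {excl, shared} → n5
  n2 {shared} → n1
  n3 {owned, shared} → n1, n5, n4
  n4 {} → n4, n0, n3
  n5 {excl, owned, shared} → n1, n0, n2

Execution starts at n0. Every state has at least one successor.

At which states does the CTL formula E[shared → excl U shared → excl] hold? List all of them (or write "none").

{n0, n1, n4, n5}

States satisfying shared → excl: {n0, n1, n4, n5}.
States satisfying E[shared → excl U shared → excl]: {n0, n1, n4, n5}.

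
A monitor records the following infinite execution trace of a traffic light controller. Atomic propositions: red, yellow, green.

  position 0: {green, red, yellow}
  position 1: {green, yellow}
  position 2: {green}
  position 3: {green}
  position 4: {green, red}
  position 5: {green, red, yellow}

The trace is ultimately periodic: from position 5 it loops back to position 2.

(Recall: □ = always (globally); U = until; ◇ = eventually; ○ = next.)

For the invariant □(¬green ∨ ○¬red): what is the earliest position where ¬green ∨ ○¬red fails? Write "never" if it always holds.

Check ¬green ∨ ○¬red at each position in order: 0 ✓, 1 ✓, 2 ✓.
At position 3 the labels are {green} and the next position 4 has {green, red}, so ¬green ∨ ○¬red is false there. This is the first violation.

3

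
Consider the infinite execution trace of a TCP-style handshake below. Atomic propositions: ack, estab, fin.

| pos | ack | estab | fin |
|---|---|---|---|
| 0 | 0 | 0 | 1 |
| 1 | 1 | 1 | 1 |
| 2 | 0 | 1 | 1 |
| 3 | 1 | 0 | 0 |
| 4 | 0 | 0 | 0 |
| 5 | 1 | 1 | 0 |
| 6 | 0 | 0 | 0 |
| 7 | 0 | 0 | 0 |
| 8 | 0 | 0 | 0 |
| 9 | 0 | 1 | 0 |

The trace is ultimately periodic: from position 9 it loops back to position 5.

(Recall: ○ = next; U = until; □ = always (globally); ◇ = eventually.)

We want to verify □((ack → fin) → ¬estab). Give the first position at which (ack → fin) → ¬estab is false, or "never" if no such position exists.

Check (ack → fin) → ¬estab at each position in order: 0 ✓.
At position 1 the labels are {ack, estab, fin}, so (ack → fin) → ¬estab is false there. This is the first violation.

1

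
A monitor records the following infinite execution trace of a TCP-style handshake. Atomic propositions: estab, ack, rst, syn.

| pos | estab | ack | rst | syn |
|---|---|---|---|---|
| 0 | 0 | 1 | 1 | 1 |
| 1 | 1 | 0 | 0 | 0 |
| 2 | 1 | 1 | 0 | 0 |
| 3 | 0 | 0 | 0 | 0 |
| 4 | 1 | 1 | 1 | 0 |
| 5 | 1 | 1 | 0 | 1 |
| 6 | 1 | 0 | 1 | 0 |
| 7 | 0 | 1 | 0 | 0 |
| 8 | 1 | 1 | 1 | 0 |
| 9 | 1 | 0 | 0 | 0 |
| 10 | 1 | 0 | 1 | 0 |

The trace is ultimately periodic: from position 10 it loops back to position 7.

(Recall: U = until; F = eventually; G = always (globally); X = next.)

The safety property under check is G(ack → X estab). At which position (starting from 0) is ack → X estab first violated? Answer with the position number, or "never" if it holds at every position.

2

Check ack → X estab at each position in order: 0 ✓, 1 ✓.
At position 2 the labels are {ack, estab} and the next position 3 has {}, so ack → X estab is false there. This is the first violation.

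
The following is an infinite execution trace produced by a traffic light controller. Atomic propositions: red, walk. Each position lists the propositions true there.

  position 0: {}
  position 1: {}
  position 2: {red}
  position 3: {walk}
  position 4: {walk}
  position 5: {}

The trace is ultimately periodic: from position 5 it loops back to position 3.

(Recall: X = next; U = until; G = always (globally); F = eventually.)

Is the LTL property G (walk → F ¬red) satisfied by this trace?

walk → F ¬red holds at every position 0..5, and those are all positions ever visited, so G (walk → F ¬red) holds.
Positions where walk holds: 3, 4.
Check F ¬red at each: 3→ok, 4→ok.

Satisfied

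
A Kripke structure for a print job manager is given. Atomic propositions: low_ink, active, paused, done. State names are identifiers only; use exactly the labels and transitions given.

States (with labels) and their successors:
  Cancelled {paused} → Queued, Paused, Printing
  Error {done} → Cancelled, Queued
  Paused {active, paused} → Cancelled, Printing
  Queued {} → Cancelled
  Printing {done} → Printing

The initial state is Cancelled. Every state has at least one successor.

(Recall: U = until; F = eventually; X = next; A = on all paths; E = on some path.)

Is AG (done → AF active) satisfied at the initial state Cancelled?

Violated

States satisfying done → AF active: {Cancelled, Paused, Queued}.
States satisfying AG (done → AF active): ∅.
Printing is reachable from Cancelled and violates done → AF active, so AG fails at Cancelled.
Cancelled ∉ Sat(AG (done → AF active)).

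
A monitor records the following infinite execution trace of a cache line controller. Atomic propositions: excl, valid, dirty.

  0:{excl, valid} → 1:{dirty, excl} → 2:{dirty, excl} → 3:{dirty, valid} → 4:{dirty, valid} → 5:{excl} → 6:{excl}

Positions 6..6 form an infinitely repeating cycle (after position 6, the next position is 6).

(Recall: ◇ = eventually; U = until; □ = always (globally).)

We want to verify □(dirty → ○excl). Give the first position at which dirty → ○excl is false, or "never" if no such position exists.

Check dirty → ○excl at each position in order: 0 ✓, 1 ✓.
At position 2 the labels are {dirty, excl} and the next position 3 has {dirty, valid}, so dirty → ○excl is false there. This is the first violation.

2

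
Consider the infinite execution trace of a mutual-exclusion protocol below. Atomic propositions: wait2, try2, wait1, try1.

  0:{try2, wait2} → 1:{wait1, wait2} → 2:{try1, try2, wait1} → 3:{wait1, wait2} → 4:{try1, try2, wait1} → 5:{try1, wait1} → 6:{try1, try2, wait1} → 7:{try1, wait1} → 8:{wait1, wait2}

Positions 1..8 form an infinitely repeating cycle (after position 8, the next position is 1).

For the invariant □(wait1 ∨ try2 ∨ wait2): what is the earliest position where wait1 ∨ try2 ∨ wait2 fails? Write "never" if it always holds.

never

wait1 ∨ try2 ∨ wait2 holds at every position 0..8, and those are all the positions the trace ever visits, so the invariant □(wait1 ∨ try2 ∨ wait2) is never violated.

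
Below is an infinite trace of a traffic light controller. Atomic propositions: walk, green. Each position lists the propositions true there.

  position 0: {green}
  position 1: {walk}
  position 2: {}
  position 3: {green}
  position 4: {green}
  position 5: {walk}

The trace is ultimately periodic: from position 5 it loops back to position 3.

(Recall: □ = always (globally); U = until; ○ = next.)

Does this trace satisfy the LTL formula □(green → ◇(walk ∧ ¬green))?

Satisfied

green → ◇(walk ∧ ¬green) holds at every position 0..5, and those are all positions ever visited, so □(green → ◇(walk ∧ ¬green)) holds.
Positions where green holds: 0, 3, 4.
Check ◇(walk ∧ ¬green) at each: 0→ok, 3→ok, 4→ok.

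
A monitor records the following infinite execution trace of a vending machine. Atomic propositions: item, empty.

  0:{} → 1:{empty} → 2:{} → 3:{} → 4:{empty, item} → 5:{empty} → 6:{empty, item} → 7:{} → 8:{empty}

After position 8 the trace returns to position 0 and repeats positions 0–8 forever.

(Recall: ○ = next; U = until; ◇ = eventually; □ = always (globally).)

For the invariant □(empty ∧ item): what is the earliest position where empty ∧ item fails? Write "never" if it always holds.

At position 0 the labels are {}, so empty ∧ item is false there. This is the first violation.

0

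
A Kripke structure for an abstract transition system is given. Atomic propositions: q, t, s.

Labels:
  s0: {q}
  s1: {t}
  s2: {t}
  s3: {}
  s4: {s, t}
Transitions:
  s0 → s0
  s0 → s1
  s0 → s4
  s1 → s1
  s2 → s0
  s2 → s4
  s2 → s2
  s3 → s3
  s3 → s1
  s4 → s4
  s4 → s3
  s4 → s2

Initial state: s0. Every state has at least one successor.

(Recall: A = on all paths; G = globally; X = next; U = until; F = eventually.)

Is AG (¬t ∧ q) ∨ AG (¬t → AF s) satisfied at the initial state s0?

States satisfying ¬t ∧ q: {s0}.
States satisfying AG (¬t ∧ q): ∅.
States satisfying ¬t → AF s: {s1, s2, s4}.
States satisfying AG (¬t → AF s): {s1}.
States satisfying AG (¬t ∧ q) ∨ AG (¬t → AF s): {s1}.
s0 ∉ Sat(AG (¬t ∧ q) ∨ AG (¬t → AF s)).

Does not hold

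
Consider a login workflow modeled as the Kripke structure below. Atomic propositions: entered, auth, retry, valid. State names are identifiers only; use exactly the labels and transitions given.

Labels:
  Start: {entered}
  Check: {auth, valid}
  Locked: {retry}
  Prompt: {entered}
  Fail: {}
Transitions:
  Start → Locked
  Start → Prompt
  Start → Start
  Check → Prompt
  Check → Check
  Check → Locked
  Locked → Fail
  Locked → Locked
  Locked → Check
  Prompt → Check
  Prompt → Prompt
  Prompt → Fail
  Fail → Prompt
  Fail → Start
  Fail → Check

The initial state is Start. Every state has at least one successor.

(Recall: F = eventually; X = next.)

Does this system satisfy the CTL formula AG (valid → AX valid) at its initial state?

Does not hold

States satisfying valid → AX valid: {Start, Locked, Prompt, Fail}.
States satisfying AG (valid → AX valid): ∅.
Check is reachable from Start and violates valid → AX valid, so AG fails at Start.
Start ∉ Sat(AG (valid → AX valid)).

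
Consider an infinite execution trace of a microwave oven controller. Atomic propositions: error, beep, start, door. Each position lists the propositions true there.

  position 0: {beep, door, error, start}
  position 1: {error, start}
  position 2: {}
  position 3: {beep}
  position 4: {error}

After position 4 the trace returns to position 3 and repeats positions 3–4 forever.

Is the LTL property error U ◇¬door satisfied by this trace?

Walking from position 0: ◇¬door first holds at position 0, and error holds at every earlier position along the way, so error U ◇¬door holds.

Yes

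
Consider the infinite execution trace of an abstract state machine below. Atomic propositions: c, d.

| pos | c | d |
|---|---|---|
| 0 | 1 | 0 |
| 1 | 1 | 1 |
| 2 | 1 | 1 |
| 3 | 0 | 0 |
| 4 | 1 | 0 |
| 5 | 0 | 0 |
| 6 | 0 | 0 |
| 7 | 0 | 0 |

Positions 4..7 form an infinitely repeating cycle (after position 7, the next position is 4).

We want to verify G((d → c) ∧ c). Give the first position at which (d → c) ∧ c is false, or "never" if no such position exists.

3

Check (d → c) ∧ c at each position in order: 0 ✓, 1 ✓, 2 ✓.
At position 3 the labels are {}, so (d → c) ∧ c is false there. This is the first violation.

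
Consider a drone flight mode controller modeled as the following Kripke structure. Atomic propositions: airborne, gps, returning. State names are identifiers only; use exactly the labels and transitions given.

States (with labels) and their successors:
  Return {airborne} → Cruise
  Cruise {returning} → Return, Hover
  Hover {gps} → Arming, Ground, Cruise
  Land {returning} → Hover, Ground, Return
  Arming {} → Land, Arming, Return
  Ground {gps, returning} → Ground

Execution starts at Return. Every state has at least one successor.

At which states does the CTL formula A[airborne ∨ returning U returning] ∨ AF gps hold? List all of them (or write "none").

{Return, Cruise, Hover, Land, Ground}

States satisfying airborne ∨ returning: {Return, Cruise, Land, Ground}.
States satisfying returning: {Cruise, Land, Ground}.
States satisfying A[airborne ∨ returning U returning]: {Return, Cruise, Land, Ground}.
States satisfying gps: {Hover, Ground}.
States satisfying AF gps: {Hover, Ground}.
States satisfying A[airborne ∨ returning U returning] ∨ AF gps: {Return, Cruise, Hover, Land, Ground}.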